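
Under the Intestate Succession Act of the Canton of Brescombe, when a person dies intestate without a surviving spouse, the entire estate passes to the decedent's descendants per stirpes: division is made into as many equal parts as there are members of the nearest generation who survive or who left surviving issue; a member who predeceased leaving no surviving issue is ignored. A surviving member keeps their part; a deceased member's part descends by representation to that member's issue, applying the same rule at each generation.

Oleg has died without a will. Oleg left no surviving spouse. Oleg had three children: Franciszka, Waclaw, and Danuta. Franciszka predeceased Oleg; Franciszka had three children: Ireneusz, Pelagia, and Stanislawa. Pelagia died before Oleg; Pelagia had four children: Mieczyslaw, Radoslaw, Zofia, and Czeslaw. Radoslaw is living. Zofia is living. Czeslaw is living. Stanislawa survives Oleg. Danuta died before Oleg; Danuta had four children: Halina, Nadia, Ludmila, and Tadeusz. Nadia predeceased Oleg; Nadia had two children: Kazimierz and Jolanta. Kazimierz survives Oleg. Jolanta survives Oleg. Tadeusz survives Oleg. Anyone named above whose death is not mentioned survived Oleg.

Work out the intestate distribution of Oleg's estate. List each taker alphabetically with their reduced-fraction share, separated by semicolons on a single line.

There is no surviving spouse, so the entire estate passes to Oleg's descendants per stirpes.
The estate is divided into 3 equal shares of 1/3 among Franciszka, Waclaw, Danuta.
Franciszka predeceased; the 1/3 allotted to Franciszka's branch passes to Franciszka's issue by representation.
The 1/3 is divided into 3 equal shares of 1/9 among Ireneusz, Pelagia, Stanislawa.
Ireneusz is living and takes 1/9.
Pelagia predeceased; the 1/9 allotted to Pelagia's branch passes to Pelagia's issue by representation.
The 1/9 is divided into 4 equal shares of 1/36 among Mieczyslaw, Radoslaw, Zofia, Czeslaw.
Mieczyslaw is living and takes 1/36.
Radoslaw is living and takes 1/36.
Zofia is living and takes 1/36.
Czeslaw is living and takes 1/36.
Stanislawa is living and takes 1/9.
Waclaw is living and takes 1/3.
Danuta predeceased; the 1/3 allotted to Danuta's branch passes to Danuta's issue by representation.
The 1/3 is divided into 4 equal shares of 1/12 among Halina, Nadia, Ludmila, Tadeusz.
Halina is living and takes 1/12.
Nadia predeceased; the 1/12 allotted to Nadia's branch passes to Nadia's issue by representation.
The 1/12 is divided into 2 equal shares of 1/24 among Kazimierz, Jolanta.
Kazimierz is living and takes 1/24.
Jolanta is living and takes 1/24.
Ludmila is living and takes 1/12.
Tadeusz is living and takes 1/12.

Czeslaw 1/36; Halina 1/12; Ireneusz 1/9; Jolanta 1/24; Kazimierz 1/24; Ludmila 1/12; Mieczyslaw 1/36; Radoslaw 1/36; Stanislawa 1/9; Tadeusz 1/12; Waclaw 1/3; Zofia 1/36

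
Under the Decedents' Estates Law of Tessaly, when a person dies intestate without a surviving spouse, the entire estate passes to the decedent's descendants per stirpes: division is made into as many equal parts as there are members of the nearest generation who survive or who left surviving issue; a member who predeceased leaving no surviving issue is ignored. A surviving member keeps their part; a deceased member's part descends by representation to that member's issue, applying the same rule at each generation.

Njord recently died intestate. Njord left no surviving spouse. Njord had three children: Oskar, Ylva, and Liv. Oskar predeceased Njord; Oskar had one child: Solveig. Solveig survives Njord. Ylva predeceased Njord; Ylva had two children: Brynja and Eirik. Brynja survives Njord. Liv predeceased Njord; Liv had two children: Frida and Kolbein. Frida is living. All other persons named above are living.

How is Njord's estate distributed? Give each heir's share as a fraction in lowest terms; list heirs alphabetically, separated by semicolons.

Brynja 1/6; Eirik 1/6; Frida 1/6; Kolbein 1/6; Solveig 1/3

There is no surviving spouse, so the entire estate passes to Njord's descendants per stirpes.
The estate is divided into 3 equal shares of 1/3 among Oskar, Ylva, Liv.
Oskar predeceased; the 1/3 allotted to Oskar's branch passes to Oskar's issue by representation.
Solveig is the sole taker at this level and receives the full 1/3.
Ylva predeceased; the 1/3 allotted to Ylva's branch passes to Ylva's issue by representation.
The 1/3 is divided into 2 equal shares of 1/6 among Brynja, Eirik.
Brynja is living and takes 1/6.
Eirik is living and takes 1/6.
Liv predeceased; the 1/3 allotted to Liv's branch passes to Liv's issue by representation.
The 1/3 is divided into 2 equal shares of 1/6 among Frida, Kolbein.
Frida is living and takes 1/6.
Kolbein is living and takes 1/6.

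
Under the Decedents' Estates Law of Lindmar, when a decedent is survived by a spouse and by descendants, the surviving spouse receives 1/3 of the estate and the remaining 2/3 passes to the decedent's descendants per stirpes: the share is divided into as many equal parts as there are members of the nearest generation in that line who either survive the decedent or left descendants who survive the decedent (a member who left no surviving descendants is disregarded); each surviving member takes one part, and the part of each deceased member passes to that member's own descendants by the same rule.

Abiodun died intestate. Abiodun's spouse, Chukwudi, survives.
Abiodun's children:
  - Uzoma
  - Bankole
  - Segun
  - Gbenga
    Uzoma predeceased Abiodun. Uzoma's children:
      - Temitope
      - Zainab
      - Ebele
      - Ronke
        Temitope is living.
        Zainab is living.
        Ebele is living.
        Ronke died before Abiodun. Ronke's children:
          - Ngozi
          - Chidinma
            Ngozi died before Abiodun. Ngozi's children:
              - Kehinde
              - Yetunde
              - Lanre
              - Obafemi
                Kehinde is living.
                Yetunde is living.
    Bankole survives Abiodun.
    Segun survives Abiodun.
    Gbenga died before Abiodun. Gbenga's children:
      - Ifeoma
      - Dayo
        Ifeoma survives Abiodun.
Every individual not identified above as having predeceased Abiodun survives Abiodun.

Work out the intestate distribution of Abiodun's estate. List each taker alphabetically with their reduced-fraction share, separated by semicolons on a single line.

Chukwudi, as surviving spouse, takes 1/3.
The remaining 2/3 passes to Abiodun's descendants per stirpes.
The 2/3 is divided into 4 equal shares of 1/6 among Uzoma, Bankole, Segun, Gbenga.
Uzoma predeceased; the 1/6 allotted to Uzoma's branch passes to Uzoma's issue by representation.
The 1/6 is divided into 4 equal shares of 1/24 among Temitope, Zainab, Ebele, Ronke.
Temitope is living and takes 1/24.
Zainab is living and takes 1/24.
Ebele is living and takes 1/24.
Ronke predeceased; the 1/24 allotted to Ronke's branch passes to Ronke's issue by representation.
The 1/24 is divided into 2 equal shares of 1/48 among Ngozi, Chidinma.
Ngozi predeceased; the 1/48 allotted to Ngozi's branch passes to Ngozi's issue by representation.
The 1/48 is divided into 4 equal shares of 1/192 among Kehinde, Yetunde, Lanre, Obafemi.
Kehinde is living and takes 1/192.
Yetunde is living and takes 1/192.
Lanre is living and takes 1/192.
Obafemi is living and takes 1/192.
Chidinma is living and takes 1/48.
Bankole is living and takes 1/6.
Segun is living and takes 1/6.
Gbenga predeceased; the 1/6 allotted to Gbenga's branch passes to Gbenga's issue by representation.
The 1/6 is divided into 2 equal shares of 1/12 among Ifeoma, Dayo.
Ifeoma is living and takes 1/12.
Dayo is living and takes 1/12.

Bankole 1/6; Chidinma 1/48; Chukwudi 1/3; Dayo 1/12; Ebele 1/24; Ifeoma 1/12; Kehinde 1/192; Lanre 1/192; Obafemi 1/192; Segun 1/6; Temitope 1/24; Yetunde 1/192; Zainab 1/24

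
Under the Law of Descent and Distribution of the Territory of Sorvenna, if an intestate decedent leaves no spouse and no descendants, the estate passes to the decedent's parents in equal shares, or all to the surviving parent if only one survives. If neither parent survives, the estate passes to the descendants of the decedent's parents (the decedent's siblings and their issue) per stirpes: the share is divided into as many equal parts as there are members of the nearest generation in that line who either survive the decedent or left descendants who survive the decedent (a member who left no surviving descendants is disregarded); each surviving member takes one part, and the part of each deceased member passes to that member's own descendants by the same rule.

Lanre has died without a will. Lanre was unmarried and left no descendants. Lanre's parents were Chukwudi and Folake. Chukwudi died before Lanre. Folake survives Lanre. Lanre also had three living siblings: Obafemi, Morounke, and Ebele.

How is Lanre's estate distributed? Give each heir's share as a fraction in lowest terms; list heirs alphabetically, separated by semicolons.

Only one parent, Folake, survives, so Folake takes the entire estate. The siblings take nothing because a surviving parent has priority.

Folake 1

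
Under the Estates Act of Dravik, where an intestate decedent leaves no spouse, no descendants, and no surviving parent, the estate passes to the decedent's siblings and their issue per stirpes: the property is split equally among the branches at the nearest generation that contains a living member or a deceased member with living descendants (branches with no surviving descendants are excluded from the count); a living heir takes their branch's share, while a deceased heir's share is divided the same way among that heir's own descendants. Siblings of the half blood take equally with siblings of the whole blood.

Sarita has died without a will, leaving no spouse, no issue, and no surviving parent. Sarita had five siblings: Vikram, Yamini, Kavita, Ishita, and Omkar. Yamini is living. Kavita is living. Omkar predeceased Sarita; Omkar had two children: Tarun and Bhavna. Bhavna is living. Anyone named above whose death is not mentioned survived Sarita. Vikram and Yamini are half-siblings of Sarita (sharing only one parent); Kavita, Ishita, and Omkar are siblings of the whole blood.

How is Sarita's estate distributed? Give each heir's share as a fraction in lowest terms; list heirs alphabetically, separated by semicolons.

No spouse, descendants, or parent survives, so the estate passes to Sarita's siblings per stirpes.
Half-blood and whole-blood siblings take equally under the stated rule.
The estate is divided into 5 equal shares of 1/5 among Vikram, Yamini, Kavita, Ishita, Omkar.
Vikram is living and takes 1/5.
Yamini is living and takes 1/5.
Kavita is living and takes 1/5.
Ishita is living and takes 1/5.
Omkar predeceased; the 1/5 allotted to Omkar's branch passes to Omkar's issue by representation.
The 1/5 is divided into 2 equal shares of 1/10 among Tarun, Bhavna.
Tarun is living and takes 1/10.
Bhavna is living and takes 1/10.

Bhavna 1/10; Ishita 1/5; Kavita 1/5; Tarun 1/10; Vikram 1/5; Yamini 1/5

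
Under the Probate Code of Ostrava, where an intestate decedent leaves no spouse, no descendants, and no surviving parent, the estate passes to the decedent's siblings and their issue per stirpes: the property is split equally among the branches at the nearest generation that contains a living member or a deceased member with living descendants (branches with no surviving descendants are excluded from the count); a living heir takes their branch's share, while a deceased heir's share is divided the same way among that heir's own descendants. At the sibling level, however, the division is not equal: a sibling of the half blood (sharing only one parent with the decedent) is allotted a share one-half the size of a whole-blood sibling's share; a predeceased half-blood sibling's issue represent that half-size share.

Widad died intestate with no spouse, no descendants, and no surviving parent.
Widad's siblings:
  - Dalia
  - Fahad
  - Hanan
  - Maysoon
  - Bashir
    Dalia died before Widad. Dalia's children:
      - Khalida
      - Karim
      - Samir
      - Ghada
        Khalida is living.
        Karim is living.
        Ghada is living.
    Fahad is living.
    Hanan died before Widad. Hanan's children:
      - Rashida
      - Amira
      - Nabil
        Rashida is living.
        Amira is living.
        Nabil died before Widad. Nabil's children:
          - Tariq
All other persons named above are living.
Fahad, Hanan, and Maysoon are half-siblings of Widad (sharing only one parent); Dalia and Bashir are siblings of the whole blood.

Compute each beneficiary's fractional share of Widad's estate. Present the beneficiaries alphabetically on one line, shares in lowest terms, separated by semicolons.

Amira 1/21; Bashir 2/7; Fahad 1/7; Ghada 1/14; Karim 1/14; Khalida 1/14; Maysoon 1/7; Rashida 1/21; Samir 1/14; Tariq 1/21

No spouse, descendants, or parent survives, so the estate passes to Widad's siblings per stirpes.
Half-blood siblings count for one-half the weight of whole-blood siblings at the initial division.
Dividing 1 in proportion to weights (total weight 7/2): Dalia (weight 1) → 2/7; Fahad (weight 1/2) → 1/7; Hanan (weight 1/2) → 1/7; Maysoon (weight 1/2) → 1/7; Bashir (weight 1) → 2/7.
Dalia predeceased; the 2/7 allotted to Dalia's branch passes to Dalia's issue by representation.
The 2/7 is divided into 4 equal shares of 1/14 among Khalida, Karim, Samir, Ghada.
Khalida is living and takes 1/14.
Karim is living and takes 1/14.
Samir is living and takes 1/14.
Ghada is living and takes 1/14.
Fahad is living and takes 1/7.
Hanan predeceased; the 1/7 allotted to Hanan's branch passes to Hanan's issue by representation.
The 1/7 is divided into 3 equal shares of 1/21 among Rashida, Amira, Nabil.
Rashida is living and takes 1/21.
Amira is living and takes 1/21.
Nabil predeceased; the 1/21 allotted to Nabil's branch passes to Nabil's issue by representation.
Tariq is the sole taker at this level and receives the full 1/21.
Maysoon is living and takes 1/7.
Bashir is living and takes 2/7.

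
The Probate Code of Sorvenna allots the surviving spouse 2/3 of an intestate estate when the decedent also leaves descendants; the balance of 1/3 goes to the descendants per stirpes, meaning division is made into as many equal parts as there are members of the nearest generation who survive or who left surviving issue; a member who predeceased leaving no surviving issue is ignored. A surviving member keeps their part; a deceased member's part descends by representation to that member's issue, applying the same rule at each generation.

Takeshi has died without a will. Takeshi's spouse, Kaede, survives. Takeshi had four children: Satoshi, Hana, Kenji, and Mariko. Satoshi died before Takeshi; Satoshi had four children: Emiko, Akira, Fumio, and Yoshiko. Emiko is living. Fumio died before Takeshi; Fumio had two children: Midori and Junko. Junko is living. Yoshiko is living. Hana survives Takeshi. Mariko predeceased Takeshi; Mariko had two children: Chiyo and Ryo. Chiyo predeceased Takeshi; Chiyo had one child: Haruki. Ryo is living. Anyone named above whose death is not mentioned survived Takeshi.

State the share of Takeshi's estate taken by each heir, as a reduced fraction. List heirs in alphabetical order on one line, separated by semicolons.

Akira 1/48; Emiko 1/48; Hana 1/12; Haruki 1/24; Junko 1/96; Kaede 2/3; Kenji 1/12; Midori 1/96; Ryo 1/24; Yoshiko 1/48

Kaede, as surviving spouse, takes 2/3.
The remaining 1/3 passes to Takeshi's descendants per stirpes.
The 1/3 is divided into 4 equal shares of 1/12 among Satoshi, Hana, Kenji, Mariko.
Satoshi predeceased; the 1/12 allotted to Satoshi's branch passes to Satoshi's issue by representation.
The 1/12 is divided into 4 equal shares of 1/48 among Emiko, Akira, Fumio, Yoshiko.
Emiko is living and takes 1/48.
Akira is living and takes 1/48.
Fumio predeceased; the 1/48 allotted to Fumio's branch passes to Fumio's issue by representation.
The 1/48 is divided into 2 equal shares of 1/96 among Midori, Junko.
Midori is living and takes 1/96.
Junko is living and takes 1/96.
Yoshiko is living and takes 1/48.
Hana is living and takes 1/12.
Kenji is living and takes 1/12.
Mariko predeceased; the 1/12 allotted to Mariko's branch passes to Mariko's issue by representation.
The 1/12 is divided into 2 equal shares of 1/24 among Chiyo, Ryo.
Chiyo predeceased; the 1/24 allotted to Chiyo's branch passes to Chiyo's issue by representation.
Haruki is the sole taker at this level and receives the full 1/24.
Ryo is living and takes 1/24.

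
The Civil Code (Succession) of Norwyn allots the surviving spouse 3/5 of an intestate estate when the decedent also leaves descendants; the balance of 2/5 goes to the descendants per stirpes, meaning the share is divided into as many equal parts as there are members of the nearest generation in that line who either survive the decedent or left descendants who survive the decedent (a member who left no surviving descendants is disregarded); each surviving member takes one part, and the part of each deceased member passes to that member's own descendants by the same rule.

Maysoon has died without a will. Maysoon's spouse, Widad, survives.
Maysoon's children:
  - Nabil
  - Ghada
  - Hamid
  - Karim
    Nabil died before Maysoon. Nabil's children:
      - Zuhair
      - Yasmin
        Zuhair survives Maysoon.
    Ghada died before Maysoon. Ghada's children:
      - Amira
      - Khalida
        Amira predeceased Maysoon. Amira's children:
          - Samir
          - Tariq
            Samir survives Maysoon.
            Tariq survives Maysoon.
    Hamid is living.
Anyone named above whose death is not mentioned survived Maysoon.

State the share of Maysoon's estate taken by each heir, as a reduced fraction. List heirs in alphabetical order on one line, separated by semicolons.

Widad, as surviving spouse, takes 3/5.
The remaining 2/5 passes to Maysoon's descendants per stirpes.
The 2/5 is divided into 4 equal shares of 1/10 among Nabil, Ghada, Hamid, Karim.
Nabil predeceased; the 1/10 allotted to Nabil's branch passes to Nabil's issue by representation.
The 1/10 is divided into 2 equal shares of 1/20 among Zuhair, Yasmin.
Zuhair is living and takes 1/20.
Yasmin is living and takes 1/20.
Ghada predeceased; the 1/10 allotted to Ghada's branch passes to Ghada's issue by representation.
The 1/10 is divided into 2 equal shares of 1/20 among Amira, Khalida.
Amira predeceased; the 1/20 allotted to Amira's branch passes to Amira's issue by representation.
The 1/20 is divided into 2 equal shares of 1/40 among Samir, Tariq.
Samir is living and takes 1/40.
Tariq is living and takes 1/40.
Khalida is living and takes 1/20.
Hamid is living and takes 1/10.
Karim is living and takes 1/10.

Hamid 1/10; Karim 1/10; Khalida 1/20; Samir 1/40; Tariq 1/40; Widad 3/5; Yasmin 1/20; Zuhair 1/20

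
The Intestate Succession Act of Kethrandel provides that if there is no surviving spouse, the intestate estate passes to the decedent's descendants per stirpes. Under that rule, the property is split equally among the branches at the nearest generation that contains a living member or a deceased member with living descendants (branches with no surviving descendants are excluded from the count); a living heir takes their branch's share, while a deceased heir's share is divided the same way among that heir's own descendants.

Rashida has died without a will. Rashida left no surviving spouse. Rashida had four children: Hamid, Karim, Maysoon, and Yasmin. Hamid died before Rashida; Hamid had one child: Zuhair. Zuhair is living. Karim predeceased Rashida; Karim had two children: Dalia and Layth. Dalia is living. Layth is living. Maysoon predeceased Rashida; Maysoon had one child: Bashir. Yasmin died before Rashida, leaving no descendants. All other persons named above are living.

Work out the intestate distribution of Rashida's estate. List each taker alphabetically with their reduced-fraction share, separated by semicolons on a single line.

Bashir 1/3; Dalia 1/6; Layth 1/6; Zuhair 1/3

There is no surviving spouse, so the entire estate passes to Rashida's descendants per stirpes.
Yasmin left no surviving issue, so that branch lapses and is disregarded.
The estate is divided into 3 equal shares of 1/3 among Hamid, Karim, Maysoon.
Hamid predeceased; the 1/3 allotted to Hamid's branch passes to Hamid's issue by representation.
Zuhair is the sole taker at this level and receives the full 1/3.
Karim predeceased; the 1/3 allotted to Karim's branch passes to Karim's issue by representation.
The 1/3 is divided into 2 equal shares of 1/6 among Dalia, Layth.
Dalia is living and takes 1/6.
Layth is living and takes 1/6.
Maysoon predeceased; the 1/3 allotted to Maysoon's branch passes to Maysoon's issue by representation.
Bashir is the sole taker at this level and receives the full 1/3.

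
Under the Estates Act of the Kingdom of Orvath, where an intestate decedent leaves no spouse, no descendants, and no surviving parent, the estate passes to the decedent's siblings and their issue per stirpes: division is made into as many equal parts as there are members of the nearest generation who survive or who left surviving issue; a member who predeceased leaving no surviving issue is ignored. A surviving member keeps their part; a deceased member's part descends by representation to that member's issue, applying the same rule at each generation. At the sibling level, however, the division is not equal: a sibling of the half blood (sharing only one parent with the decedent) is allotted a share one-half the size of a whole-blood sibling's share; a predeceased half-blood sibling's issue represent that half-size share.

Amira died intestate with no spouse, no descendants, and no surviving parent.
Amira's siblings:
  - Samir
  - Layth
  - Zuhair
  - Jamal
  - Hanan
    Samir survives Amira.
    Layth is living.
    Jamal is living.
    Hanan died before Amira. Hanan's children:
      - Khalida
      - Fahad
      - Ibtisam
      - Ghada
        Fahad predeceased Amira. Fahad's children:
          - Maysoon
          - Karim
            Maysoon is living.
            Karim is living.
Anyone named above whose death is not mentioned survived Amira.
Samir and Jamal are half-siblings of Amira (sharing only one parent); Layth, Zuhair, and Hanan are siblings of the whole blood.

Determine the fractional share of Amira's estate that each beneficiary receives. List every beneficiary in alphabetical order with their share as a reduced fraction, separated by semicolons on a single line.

Ghada 1/16; Ibtisam 1/16; Jamal 1/8; Karim 1/32; Khalida 1/16; Layth 1/4; Maysoon 1/32; Samir 1/8; Zuhair 1/4

No spouse, descendants, or parent survives, so the estate passes to Amira's siblings per stirpes.
Half-blood siblings count for one-half the weight of whole-blood siblings at the initial division.
Dividing 1 in proportion to weights (total weight 4): Samir (weight 1/2) → 1/8; Layth (weight 1) → 1/4; Zuhair (weight 1) → 1/4; Jamal (weight 1/2) → 1/8; Hanan (weight 1) → 1/4.
Samir is living and takes 1/8.
Layth is living and takes 1/4.
Zuhair is living and takes 1/4.
Jamal is living and takes 1/8.
Hanan predeceased; the 1/4 allotted to Hanan's branch passes to Hanan's issue by representation.
The 1/4 is divided into 4 equal shares of 1/16 among Khalida, Fahad, Ibtisam, Ghada.
Khalida is living and takes 1/16.
Fahad predeceased; the 1/16 allotted to Fahad's branch passes to Fahad's issue by representation.
The 1/16 is divided into 2 equal shares of 1/32 among Maysoon, Karim.
Maysoon is living and takes 1/32.
Karim is living and takes 1/32.
Ibtisam is living and takes 1/16.
Ghada is living and takes 1/16.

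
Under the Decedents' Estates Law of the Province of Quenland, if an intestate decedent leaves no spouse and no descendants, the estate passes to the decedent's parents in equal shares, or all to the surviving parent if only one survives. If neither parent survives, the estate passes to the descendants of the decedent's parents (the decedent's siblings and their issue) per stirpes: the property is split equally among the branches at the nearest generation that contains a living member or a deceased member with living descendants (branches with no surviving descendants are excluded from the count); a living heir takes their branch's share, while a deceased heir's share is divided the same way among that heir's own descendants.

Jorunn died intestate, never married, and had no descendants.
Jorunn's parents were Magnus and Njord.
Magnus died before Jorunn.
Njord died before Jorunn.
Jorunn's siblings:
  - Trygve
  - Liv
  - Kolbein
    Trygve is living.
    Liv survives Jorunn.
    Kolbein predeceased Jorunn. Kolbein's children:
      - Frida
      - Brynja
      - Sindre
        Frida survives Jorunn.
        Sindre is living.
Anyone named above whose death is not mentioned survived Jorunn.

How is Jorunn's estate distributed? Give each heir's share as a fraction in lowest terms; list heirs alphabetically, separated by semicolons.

Neither parent survives and there are no descendants, so the estate passes to Jorunn's siblings and their issue per stirpes.
The estate is divided into 3 equal shares of 1/3 among Trygve, Liv, Kolbein.
Trygve is living and takes 1/3.
Liv is living and takes 1/3.
Kolbein predeceased; the 1/3 allotted to Kolbein's branch passes to Kolbein's issue by representation.
The 1/3 is divided into 3 equal shares of 1/9 among Frida, Brynja, Sindre.
Frida is living and takes 1/9.
Brynja is living and takes 1/9.
Sindre is living and takes 1/9.

Brynja 1/9; Frida 1/9; Liv 1/3; Sindre 1/9; Trygve 1/3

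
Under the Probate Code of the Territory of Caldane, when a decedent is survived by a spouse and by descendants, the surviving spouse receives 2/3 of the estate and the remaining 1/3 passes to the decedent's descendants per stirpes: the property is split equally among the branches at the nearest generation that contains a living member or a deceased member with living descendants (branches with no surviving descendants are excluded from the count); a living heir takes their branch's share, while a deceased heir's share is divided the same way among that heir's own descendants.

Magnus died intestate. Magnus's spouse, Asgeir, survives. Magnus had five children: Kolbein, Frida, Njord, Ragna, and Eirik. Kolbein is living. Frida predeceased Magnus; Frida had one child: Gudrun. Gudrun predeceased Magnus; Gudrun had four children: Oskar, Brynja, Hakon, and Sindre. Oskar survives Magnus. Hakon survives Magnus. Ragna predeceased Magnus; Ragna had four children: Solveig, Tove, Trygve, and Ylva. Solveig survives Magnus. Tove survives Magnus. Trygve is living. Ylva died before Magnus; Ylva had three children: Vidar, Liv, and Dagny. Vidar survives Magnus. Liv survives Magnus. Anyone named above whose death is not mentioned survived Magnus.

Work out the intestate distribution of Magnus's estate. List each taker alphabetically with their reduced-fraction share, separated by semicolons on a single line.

Asgeir, as surviving spouse, takes 2/3.
The remaining 1/3 passes to Magnus's descendants per stirpes.
The 1/3 is divided into 5 equal shares of 1/15 among Kolbein, Frida, Njord, Ragna, Eirik.
Kolbein is living and takes 1/15.
Frida predeceased; the 1/15 allotted to Frida's branch passes to Frida's issue by representation.
Gudrun's line is the sole branch at this level, so the full 1/15 passes to Gudrun's issue by representation.
The 1/15 is divided into 4 equal shares of 1/60 among Oskar, Brynja, Hakon, Sindre.
Oskar is living and takes 1/60.
Brynja is living and takes 1/60.
Hakon is living and takes 1/60.
Sindre is living and takes 1/60.
Njord is living and takes 1/15.
Ragna predeceased; the 1/15 allotted to Ragna's branch passes to Ragna's issue by representation.
The 1/15 is divided into 4 equal shares of 1/60 among Solveig, Tove, Trygve, Ylva.
Solveig is living and takes 1/60.
Tove is living and takes 1/60.
Trygve is living and takes 1/60.
Ylva predeceased; the 1/60 allotted to Ylva's branch passes to Ylva's issue by representation.
The 1/60 is divided into 3 equal shares of 1/180 among Vidar, Liv, Dagny.
Vidar is living and takes 1/180.
Liv is living and takes 1/180.
Dagny is living and takes 1/180.
Eirik is living and takes 1/15.

Asgeir 2/3; Brynja 1/60; Dagny 1/180; Eirik 1/15; Hakon 1/60; Kolbein 1/15; Liv 1/180; Njord 1/15; Oskar 1/60; Sindre 1/60; Solveig 1/60; Tove 1/60; Trygve 1/60; Vidar 1/180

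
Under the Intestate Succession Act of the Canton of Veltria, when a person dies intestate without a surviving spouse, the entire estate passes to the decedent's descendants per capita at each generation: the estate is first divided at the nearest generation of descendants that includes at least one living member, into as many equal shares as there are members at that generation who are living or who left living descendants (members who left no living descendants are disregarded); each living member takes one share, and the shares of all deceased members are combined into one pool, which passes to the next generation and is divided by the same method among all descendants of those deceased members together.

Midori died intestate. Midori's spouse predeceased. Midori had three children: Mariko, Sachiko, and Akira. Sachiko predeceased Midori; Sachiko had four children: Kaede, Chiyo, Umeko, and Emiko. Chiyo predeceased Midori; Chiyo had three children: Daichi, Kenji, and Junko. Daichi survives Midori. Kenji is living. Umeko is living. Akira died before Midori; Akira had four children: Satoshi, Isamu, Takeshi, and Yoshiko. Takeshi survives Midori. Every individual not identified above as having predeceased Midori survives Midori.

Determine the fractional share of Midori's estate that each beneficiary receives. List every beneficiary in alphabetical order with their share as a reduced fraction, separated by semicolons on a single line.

Daichi 1/36; Emiko 1/12; Isamu 1/12; Junko 1/36; Kaede 1/12; Kenji 1/36; Mariko 1/3; Satoshi 1/12; Takeshi 1/12; Umeko 1/12; Yoshiko 1/12

There is no surviving spouse, so the entire estate passes to Midori's descendants per capita at each generation.
At generation 1 (Mariko, Sachiko, Akira) there are 3 shares of (1)/3 = 1/3 each.
Living: Mariko — each takes 1/3.
Deceased: Sachiko and Akira. Their combined 2/3 is pooled and carried to generation 2.
At generation 2 (Kaede, Chiyo, Umeko, Emiko, Satoshi, Isamu, Takeshi, Yoshiko) there are 8 shares of (2/3)/8 = 1/12 each.
Living: Kaede, Umeko, Emiko, Satoshi, Isamu, Takeshi, and Yoshiko — each takes 1/12.
Deceased: Chiyo. That 1/12 share is carried to generation 3.
At generation 3 (Daichi, Kenji, Junko) there are 3 shares of (1/12)/3 = 1/36 each.
Living: Daichi, Kenji, and Junko — each takes 1/36.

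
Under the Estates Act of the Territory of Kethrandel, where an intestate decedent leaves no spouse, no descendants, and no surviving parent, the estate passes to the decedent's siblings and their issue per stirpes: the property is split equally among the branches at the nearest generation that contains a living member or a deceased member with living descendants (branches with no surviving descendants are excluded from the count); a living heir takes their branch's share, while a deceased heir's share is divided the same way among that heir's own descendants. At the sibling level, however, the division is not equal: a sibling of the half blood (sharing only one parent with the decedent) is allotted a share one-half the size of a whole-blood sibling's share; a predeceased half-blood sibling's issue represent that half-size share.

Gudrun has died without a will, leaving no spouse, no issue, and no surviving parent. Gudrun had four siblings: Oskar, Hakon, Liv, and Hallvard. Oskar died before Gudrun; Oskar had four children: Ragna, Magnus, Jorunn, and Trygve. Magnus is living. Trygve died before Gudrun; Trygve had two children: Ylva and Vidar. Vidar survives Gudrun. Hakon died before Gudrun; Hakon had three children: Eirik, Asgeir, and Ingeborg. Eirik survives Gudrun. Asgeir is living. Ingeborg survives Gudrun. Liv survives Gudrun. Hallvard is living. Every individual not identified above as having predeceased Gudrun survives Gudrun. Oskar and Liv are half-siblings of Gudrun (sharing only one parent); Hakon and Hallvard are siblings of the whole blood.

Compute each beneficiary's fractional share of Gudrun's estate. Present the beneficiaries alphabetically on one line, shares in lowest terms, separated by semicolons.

Asgeir 1/9; Eirik 1/9; Hallvard 1/3; Ingeborg 1/9; Jorunn 1/24; Liv 1/6; Magnus 1/24; Ragna 1/24; Vidar 1/48; Ylva 1/48

No spouse, descendants, or parent survives, so the estate passes to Gudrun's siblings per stirpes.
Half-blood siblings count for one-half the weight of whole-blood siblings at the initial division.
Dividing 1 in proportion to weights (total weight 3): Oskar (weight 1/2) → 1/6; Hakon (weight 1) → 1/3; Liv (weight 1/2) → 1/6; Hallvard (weight 1) → 1/3.
Oskar predeceased; the 1/6 allotted to Oskar's branch passes to Oskar's issue by representation.
The 1/6 is divided into 4 equal shares of 1/24 among Ragna, Magnus, Jorunn, Trygve.
Ragna is living and takes 1/24.
Magnus is living and takes 1/24.
Jorunn is living and takes 1/24.
Trygve predeceased; the 1/24 allotted to Trygve's branch passes to Trygve's issue by representation.
The 1/24 is divided into 2 equal shares of 1/48 among Ylva, Vidar.
Ylva is living and takes 1/48.
Vidar is living and takes 1/48.
Hakon predeceased; the 1/3 allotted to Hakon's branch passes to Hakon's issue by representation.
The 1/3 is divided into 3 equal shares of 1/9 among Eirik, Asgeir, Ingeborg.
Eirik is living and takes 1/9.
Asgeir is living and takes 1/9.
Ingeborg is living and takes 1/9.
Liv is living and takes 1/6.
Hallvard is living and takes 1/3.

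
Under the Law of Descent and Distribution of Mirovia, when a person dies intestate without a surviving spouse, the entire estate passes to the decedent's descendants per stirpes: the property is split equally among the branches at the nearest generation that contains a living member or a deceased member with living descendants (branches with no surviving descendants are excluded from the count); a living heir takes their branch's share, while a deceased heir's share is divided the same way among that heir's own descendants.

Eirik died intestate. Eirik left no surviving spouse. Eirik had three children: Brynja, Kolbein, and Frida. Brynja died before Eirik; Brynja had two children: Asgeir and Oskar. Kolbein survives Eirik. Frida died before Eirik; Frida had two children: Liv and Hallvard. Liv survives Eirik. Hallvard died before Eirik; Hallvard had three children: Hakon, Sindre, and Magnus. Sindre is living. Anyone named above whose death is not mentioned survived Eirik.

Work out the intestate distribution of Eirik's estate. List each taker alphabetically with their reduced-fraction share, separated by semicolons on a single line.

Asgeir 1/6; Hakon 1/18; Kolbein 1/3; Liv 1/6; Magnus 1/18; Oskar 1/6; Sindre 1/18

There is no surviving spouse, so the entire estate passes to Eirik's descendants per stirpes.
The estate is divided into 3 equal shares of 1/3 among Brynja, Kolbein, Frida.
Brynja predeceased; the 1/3 allotted to Brynja's branch passes to Brynja's issue by representation.
The 1/3 is divided into 2 equal shares of 1/6 among Asgeir, Oskar.
Asgeir is living and takes 1/6.
Oskar is living and takes 1/6.
Kolbein is living and takes 1/3.
Frida predeceased; the 1/3 allotted to Frida's branch passes to Frida's issue by representation.
The 1/3 is divided into 2 equal shares of 1/6 among Liv, Hallvard.
Liv is living and takes 1/6.
Hallvard predeceased; the 1/6 allotted to Hallvard's branch passes to Hallvard's issue by representation.
The 1/6 is divided into 3 equal shares of 1/18 among Hakon, Sindre, Magnus.
Hakon is living and takes 1/18.
Sindre is living and takes 1/18.
Magnus is living and takes 1/18.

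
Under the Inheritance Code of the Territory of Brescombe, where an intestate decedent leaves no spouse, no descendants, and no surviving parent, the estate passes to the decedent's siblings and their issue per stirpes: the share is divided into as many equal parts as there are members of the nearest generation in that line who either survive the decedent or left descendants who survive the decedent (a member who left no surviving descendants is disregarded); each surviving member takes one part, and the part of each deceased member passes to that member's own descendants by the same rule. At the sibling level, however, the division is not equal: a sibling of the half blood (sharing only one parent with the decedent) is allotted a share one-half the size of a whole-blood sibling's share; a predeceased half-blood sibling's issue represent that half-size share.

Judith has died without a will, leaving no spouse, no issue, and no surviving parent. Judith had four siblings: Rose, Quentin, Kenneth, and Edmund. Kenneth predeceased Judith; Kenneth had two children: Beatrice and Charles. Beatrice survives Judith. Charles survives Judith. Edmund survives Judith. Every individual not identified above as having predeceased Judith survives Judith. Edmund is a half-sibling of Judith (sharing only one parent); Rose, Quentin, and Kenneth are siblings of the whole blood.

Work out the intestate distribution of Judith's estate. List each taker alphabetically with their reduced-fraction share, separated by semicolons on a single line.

No spouse, descendants, or parent survives, so the estate passes to Judith's siblings per stirpes.
Half-blood siblings count for one-half the weight of whole-blood siblings at the initial division.
Dividing 1 in proportion to weights (total weight 7/2): Rose (weight 1) → 2/7; Quentin (weight 1) → 2/7; Kenneth (weight 1) → 2/7; Edmund (weight 1/2) → 1/7.
Rose is living and takes 2/7.
Quentin is living and takes 2/7.
Kenneth predeceased; the 2/7 allotted to Kenneth's branch passes to Kenneth's issue by representation.
The 2/7 is divided into 2 equal shares of 1/7 among Beatrice, Charles.
Beatrice is living and takes 1/7.
Charles is living and takes 1/7.
Edmund is living and takes 1/7.

Beatrice 1/7; Charles 1/7; Edmund 1/7; Quentin 2/7; Rose 2/7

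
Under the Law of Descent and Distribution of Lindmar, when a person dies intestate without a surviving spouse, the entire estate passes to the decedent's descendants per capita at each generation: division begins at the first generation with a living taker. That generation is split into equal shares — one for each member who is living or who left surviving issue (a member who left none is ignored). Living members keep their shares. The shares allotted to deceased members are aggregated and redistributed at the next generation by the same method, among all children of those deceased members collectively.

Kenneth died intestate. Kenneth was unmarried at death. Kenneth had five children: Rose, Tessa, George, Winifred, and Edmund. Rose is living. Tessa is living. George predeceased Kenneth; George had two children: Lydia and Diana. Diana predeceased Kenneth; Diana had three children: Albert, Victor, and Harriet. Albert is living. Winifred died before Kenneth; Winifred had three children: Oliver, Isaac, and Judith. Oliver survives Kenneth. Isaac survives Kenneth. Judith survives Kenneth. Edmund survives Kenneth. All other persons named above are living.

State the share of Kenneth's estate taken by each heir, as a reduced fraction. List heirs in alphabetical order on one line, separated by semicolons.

Albert 2/75; Edmund 1/5; Harriet 2/75; Isaac 2/25; Judith 2/25; Lydia 2/25; Oliver 2/25; Rose 1/5; Tessa 1/5; Victor 2/75

There is no surviving spouse, so the entire estate passes to Kenneth's descendants per capita at each generation.
At generation 1 (Rose, Tessa, George, Winifred, Edmund) there are 5 shares of (1)/5 = 1/5 each.
Living: Rose, Tessa, and Edmund — each takes 1/5.
Deceased: George and Winifred. Their combined 2/5 is pooled and carried to generation 2.
At generation 2 (Lydia, Diana, Oliver, Isaac, Judith) there are 5 shares of (2/5)/5 = 2/25 each.
Living: Lydia, Oliver, Isaac, and Judith — each takes 2/25.
Deceased: Diana. That 2/25 share is carried to generation 3.
At generation 3 (Albert, Victor, Harriet) there are 3 shares of (2/25)/3 = 2/75 each.
Living: Albert, Victor, and Harriet — each takes 2/75.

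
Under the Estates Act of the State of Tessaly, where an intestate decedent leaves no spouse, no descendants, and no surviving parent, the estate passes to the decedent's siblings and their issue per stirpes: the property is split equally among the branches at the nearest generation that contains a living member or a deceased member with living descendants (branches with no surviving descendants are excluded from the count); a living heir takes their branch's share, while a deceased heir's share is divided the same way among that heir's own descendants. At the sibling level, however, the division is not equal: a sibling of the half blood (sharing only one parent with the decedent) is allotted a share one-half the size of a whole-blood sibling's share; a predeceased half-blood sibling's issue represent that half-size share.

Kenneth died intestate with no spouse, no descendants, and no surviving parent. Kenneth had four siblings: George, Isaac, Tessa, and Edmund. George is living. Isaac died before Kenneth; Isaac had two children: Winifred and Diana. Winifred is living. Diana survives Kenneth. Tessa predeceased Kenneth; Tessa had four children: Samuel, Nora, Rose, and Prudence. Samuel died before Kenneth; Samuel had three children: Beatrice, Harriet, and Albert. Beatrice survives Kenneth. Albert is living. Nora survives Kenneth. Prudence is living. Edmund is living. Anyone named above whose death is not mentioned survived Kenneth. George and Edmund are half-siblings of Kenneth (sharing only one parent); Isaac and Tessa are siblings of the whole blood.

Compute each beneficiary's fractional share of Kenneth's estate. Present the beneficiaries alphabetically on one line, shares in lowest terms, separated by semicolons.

Albert 1/36; Beatrice 1/36; Diana 1/6; Edmund 1/6; George 1/6; Harriet 1/36; Nora 1/12; Prudence 1/12; Rose 1/12; Winifred 1/6

No spouse, descendants, or parent survives, so the estate passes to Kenneth's siblings per stirpes.
Half-blood siblings count for one-half the weight of whole-blood siblings at the initial division.
Dividing 1 in proportion to weights (total weight 3): George (weight 1/2) → 1/6; Isaac (weight 1) → 1/3; Tessa (weight 1) → 1/3; Edmund (weight 1/2) → 1/6.
George is living and takes 1/6.
Isaac predeceased; the 1/3 allotted to Isaac's branch passes to Isaac's issue by representation.
The 1/3 is divided into 2 equal shares of 1/6 among Winifred, Diana.
Winifred is living and takes 1/6.
Diana is living and takes 1/6.
Tessa predeceased; the 1/3 allotted to Tessa's branch passes to Tessa's issue by representation.
The 1/3 is divided into 4 equal shares of 1/12 among Samuel, Nora, Rose, Prudence.
Samuel predeceased; the 1/12 allotted to Samuel's branch passes to Samuel's issue by representation.
The 1/12 is divided into 3 equal shares of 1/36 among Beatrice, Harriet, Albert.
Beatrice is living and takes 1/36.
Harriet is living and takes 1/36.
Albert is living and takes 1/36.
Nora is living and takes 1/12.
Rose is living and takes 1/12.
Prudence is living and takes 1/12.
Edmund is living and takes 1/6.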